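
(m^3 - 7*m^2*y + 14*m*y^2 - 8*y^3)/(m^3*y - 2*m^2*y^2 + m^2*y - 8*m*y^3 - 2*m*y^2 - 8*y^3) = (m^2 - 3*m*y + 2*y^2)/(y*(m^2 + 2*m*y + m + 2*y))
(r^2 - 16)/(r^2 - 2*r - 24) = (r - 4)/(r - 6)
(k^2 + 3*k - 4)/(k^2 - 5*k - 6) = (-k^2 - 3*k + 4)/(-k^2 + 5*k + 6)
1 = 1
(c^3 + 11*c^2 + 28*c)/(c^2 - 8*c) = (c^2 + 11*c + 28)/(c - 8)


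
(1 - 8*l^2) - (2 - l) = -8*l^2 + l - 1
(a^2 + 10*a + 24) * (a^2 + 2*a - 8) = a^4 + 12*a^3 + 36*a^2 - 32*a - 192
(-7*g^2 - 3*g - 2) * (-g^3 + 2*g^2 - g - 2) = 7*g^5 - 11*g^4 + 3*g^3 + 13*g^2 + 8*g + 4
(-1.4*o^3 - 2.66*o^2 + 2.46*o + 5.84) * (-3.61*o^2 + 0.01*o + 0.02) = 5.054*o^5 + 9.5886*o^4 - 8.9352*o^3 - 21.111*o^2 + 0.1076*o + 0.1168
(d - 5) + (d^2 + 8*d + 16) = d^2 + 9*d + 11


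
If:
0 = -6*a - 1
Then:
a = -1/6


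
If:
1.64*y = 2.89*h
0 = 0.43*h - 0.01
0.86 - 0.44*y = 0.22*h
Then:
No Solution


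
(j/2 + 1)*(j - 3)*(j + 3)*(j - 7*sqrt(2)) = j^4/2 - 7*sqrt(2)*j^3/2 + j^3 - 7*sqrt(2)*j^2 - 9*j^2/2 - 9*j + 63*sqrt(2)*j/2 + 63*sqrt(2)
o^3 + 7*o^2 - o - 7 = (o - 1)*(o + 1)*(o + 7)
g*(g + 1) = g^2 + g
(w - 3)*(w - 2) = w^2 - 5*w + 6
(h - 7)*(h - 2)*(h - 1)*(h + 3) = h^4 - 7*h^3 - 7*h^2 + 55*h - 42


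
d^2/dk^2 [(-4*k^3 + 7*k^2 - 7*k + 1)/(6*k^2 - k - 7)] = 2*(-382*k^3 + 906*k^2 - 1488*k + 435)/(216*k^6 - 108*k^5 - 738*k^4 + 251*k^3 + 861*k^2 - 147*k - 343)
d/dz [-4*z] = -4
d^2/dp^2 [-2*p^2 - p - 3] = -4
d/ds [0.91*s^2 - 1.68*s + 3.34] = 1.82*s - 1.68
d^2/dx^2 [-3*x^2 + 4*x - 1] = -6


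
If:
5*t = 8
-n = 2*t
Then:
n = -16/5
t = 8/5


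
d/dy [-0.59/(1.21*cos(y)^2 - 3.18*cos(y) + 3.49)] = (1.8762 - 1.4278*cos(y))*sin(y)/(1.21*cos(y)^2 - 3.18*cos(y) + 3.49)^2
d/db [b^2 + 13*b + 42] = 2*b + 13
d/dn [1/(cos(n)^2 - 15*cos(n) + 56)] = (2*cos(n) - 15)*sin(n)/(cos(n)^2 - 15*cos(n) + 56)^2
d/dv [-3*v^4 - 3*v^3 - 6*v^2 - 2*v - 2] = -12*v^3 - 9*v^2 - 12*v - 2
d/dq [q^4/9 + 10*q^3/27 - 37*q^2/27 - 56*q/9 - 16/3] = 4*q^3/9 + 10*q^2/9 - 74*q/27 - 56/9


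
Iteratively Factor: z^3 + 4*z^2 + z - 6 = (z + 2)*(z^2 + 2*z - 3) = (z - 1)*(z + 2)*(z + 3)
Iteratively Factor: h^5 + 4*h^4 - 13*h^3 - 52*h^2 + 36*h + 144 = (h + 3)*(h^4 + h^3 - 16*h^2 - 4*h + 48) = (h - 3)*(h + 3)*(h^3 + 4*h^2 - 4*h - 16) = (h - 3)*(h + 2)*(h + 3)*(h^2 + 2*h - 8) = (h - 3)*(h + 2)*(h + 3)*(h + 4)*(h - 2)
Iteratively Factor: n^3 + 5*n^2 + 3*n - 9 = (n + 3)*(n^2 + 2*n - 3) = (n - 1)*(n + 3)*(n + 3)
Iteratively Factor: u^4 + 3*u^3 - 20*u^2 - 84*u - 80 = (u + 4)*(u^3 - u^2 - 16*u - 20) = (u - 5)*(u + 4)*(u^2 + 4*u + 4) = (u - 5)*(u + 2)*(u + 4)*(u + 2)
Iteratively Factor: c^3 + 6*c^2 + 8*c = (c + 2)*(c^2 + 4*c) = (c + 2)*(c + 4)*(c)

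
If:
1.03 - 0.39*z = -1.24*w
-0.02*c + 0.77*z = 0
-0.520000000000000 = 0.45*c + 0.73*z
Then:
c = -1.11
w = -0.84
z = -0.03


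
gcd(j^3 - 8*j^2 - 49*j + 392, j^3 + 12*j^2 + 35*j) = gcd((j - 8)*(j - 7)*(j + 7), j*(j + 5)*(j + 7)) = j + 7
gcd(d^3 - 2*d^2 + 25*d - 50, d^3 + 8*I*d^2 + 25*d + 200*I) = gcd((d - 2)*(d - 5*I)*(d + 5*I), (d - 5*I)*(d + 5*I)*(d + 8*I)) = d^2 + 25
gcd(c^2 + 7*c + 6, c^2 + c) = c + 1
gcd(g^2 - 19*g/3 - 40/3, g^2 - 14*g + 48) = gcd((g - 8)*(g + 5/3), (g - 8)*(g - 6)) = g - 8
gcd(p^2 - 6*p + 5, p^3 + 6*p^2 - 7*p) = p - 1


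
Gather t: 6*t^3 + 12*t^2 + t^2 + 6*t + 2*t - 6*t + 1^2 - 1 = 6*t^3 + 13*t^2 + 2*t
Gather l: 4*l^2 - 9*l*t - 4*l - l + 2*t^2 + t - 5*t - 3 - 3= 4*l^2 + l*(-9*t - 5) + 2*t^2 - 4*t - 6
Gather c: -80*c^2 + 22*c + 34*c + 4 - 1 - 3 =-80*c^2 + 56*c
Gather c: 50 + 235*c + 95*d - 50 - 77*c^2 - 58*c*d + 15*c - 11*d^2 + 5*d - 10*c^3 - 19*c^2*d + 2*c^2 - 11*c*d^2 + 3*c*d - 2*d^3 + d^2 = -10*c^3 + c^2*(-19*d - 75) + c*(-11*d^2 - 55*d + 250) - 2*d^3 - 10*d^2 + 100*d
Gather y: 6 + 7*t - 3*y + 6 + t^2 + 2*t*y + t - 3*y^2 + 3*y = t^2 + 2*t*y + 8*t - 3*y^2 + 12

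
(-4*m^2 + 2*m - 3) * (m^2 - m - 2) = -4*m^4 + 6*m^3 + 3*m^2 - m + 6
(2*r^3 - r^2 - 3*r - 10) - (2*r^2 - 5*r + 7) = 2*r^3 - 3*r^2 + 2*r - 17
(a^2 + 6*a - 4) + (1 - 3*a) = a^2 + 3*a - 3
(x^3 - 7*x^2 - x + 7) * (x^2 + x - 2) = x^5 - 6*x^4 - 10*x^3 + 20*x^2 + 9*x - 14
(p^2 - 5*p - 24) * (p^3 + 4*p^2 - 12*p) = p^5 - p^4 - 56*p^3 - 36*p^2 + 288*p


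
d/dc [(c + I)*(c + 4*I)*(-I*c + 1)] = -3*I*c^2 + 12*c + 9*I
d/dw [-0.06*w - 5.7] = -0.0600000000000000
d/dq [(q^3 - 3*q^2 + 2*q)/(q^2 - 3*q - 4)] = (q^4 - 6*q^3 - 5*q^2 + 24*q - 8)/(q^4 - 6*q^3 + q^2 + 24*q + 16)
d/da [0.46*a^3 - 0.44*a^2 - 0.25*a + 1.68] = 1.38*a^2 - 0.88*a - 0.25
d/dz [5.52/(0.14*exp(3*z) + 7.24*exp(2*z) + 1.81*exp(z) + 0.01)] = (-2.3184*exp(2*z) - 79.9296*exp(z) - 9.9912)*exp(z)/(0.14*exp(3*z) + 7.24*exp(2*z) + 1.81*exp(z) + 0.01)^2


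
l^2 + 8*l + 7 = (l + 1)*(l + 7)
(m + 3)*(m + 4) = m^2 + 7*m + 12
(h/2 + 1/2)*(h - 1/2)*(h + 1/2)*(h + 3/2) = h^4/2 + 5*h^3/4 + 5*h^2/8 - 5*h/16 - 3/16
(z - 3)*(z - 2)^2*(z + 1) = z^4 - 6*z^3 + 9*z^2 + 4*z - 12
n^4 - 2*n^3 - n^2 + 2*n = n*(n - 2)*(n - 1)*(n + 1)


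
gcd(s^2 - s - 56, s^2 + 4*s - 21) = s + 7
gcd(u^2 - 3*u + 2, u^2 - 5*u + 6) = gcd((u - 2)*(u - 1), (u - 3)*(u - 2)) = u - 2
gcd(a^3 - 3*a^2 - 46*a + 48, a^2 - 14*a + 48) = a - 8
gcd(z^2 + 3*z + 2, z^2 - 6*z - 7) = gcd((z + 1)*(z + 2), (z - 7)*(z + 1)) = z + 1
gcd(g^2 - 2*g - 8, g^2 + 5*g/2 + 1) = g + 2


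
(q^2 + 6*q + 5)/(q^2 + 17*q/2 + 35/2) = 2*(q + 1)/(2*q + 7)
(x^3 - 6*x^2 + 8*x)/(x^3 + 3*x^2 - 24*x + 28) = x*(x - 4)/(x^2 + 5*x - 14)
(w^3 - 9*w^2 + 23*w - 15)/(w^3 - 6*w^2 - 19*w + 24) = (w^2 - 8*w + 15)/(w^2 - 5*w - 24)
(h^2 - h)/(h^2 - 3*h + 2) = h/(h - 2)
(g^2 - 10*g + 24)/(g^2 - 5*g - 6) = (g - 4)/(g + 1)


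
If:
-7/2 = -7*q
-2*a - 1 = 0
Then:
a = -1/2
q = 1/2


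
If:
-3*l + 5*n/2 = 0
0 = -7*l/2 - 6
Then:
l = -12/7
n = -72/35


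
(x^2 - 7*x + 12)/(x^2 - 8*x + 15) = (x - 4)/(x - 5)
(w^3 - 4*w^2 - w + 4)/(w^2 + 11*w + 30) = (w^3 - 4*w^2 - w + 4)/(w^2 + 11*w + 30)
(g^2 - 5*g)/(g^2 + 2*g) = (g - 5)/(g + 2)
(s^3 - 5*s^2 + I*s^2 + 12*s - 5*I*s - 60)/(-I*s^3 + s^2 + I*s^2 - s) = (-s^3 + 5*s^2 - I*s^2 - 12*s + 5*I*s + 60)/(s*(I*s^2 - s - I*s + 1))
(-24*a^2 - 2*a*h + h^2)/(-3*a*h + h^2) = (24*a^2 + 2*a*h - h^2)/(h*(3*a - h))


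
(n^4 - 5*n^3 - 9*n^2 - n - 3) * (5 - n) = -n^5 + 10*n^4 - 16*n^3 - 44*n^2 - 2*n - 15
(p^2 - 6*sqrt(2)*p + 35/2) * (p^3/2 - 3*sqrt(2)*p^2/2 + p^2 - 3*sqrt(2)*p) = p^5/2 - 9*sqrt(2)*p^4/2 + p^4 - 9*sqrt(2)*p^3 + 107*p^3/4 - 105*sqrt(2)*p^2/4 + 107*p^2/2 - 105*sqrt(2)*p/2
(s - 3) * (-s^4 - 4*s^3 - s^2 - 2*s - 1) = -s^5 - s^4 + 11*s^3 + s^2 + 5*s + 3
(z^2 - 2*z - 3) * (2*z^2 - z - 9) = 2*z^4 - 5*z^3 - 13*z^2 + 21*z + 27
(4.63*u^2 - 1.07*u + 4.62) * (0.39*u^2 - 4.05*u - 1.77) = 1.8057*u^4 - 19.1688*u^3 - 2.0598*u^2 - 16.8171*u - 8.1774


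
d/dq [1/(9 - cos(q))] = -sin(q)/(cos(q) - 9)^2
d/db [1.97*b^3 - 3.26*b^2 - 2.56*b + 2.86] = 5.91*b^2 - 6.52*b - 2.56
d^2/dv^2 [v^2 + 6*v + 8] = 2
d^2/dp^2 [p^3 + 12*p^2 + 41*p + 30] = 6*p + 24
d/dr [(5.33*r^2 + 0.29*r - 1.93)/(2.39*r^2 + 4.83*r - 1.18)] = (25.0508*r^2 - 3.3534*r + 8.9797)/(5.7121*r^4 + 23.0874*r^3 + 17.6885*r^2 - 11.3988*r + 1.3924)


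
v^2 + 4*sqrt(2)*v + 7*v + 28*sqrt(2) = (v + 7)*(v + 4*sqrt(2))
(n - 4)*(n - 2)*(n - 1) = n^3 - 7*n^2 + 14*n - 8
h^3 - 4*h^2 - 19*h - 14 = (h - 7)*(h + 1)*(h + 2)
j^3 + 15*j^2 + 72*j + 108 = (j + 3)*(j + 6)^2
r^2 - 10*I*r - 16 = (r - 8*I)*(r - 2*I)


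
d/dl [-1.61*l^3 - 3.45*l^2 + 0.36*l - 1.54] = -4.83*l^2 - 6.9*l + 0.36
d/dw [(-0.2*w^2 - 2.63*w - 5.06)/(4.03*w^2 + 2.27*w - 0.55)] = (10.1449*w^2 + 41.0036*w + 12.9327)/(16.2409*w^4 + 18.2962*w^3 + 0.719899999999999*w^2 - 2.497*w + 0.3025)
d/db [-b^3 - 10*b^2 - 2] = b*(-3*b - 20)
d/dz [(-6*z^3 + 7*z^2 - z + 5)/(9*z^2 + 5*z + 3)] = 2*(-27*z^4 - 30*z^3 - 5*z^2 - 24*z - 14)/(81*z^4 + 90*z^3 + 79*z^2 + 30*z + 9)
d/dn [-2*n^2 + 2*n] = 2 - 4*n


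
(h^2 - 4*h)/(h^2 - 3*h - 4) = h/(h + 1)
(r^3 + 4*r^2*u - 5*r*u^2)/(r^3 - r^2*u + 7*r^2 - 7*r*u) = (r + 5*u)/(r + 7)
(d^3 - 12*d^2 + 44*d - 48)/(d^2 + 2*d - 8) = (d^2 - 10*d + 24)/(d + 4)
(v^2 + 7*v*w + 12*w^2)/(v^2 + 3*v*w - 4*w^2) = (v + 3*w)/(v - w)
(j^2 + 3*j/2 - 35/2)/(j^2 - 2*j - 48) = (-2*j^2 - 3*j + 35)/(2*(-j^2 + 2*j + 48))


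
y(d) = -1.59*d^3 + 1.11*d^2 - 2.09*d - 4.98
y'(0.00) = -2.09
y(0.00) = -4.98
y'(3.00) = -38.36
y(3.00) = -44.19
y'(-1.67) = -19.10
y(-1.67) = 9.01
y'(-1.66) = -18.92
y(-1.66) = 8.82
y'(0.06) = -1.97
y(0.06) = -5.10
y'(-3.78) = -78.64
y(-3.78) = 104.66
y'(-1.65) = -18.74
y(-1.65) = 8.63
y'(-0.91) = -8.06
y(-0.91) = -0.96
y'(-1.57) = -17.33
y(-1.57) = 7.19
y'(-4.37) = -102.88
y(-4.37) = 158.04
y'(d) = -4.77*d^2 + 2.22*d - 2.09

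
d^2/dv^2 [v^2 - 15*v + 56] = 2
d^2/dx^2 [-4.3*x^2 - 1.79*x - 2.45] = -8.60000000000000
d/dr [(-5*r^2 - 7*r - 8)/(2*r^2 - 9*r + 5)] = (59*r^2 - 18*r - 107)/(4*r^4 - 36*r^3 + 101*r^2 - 90*r + 25)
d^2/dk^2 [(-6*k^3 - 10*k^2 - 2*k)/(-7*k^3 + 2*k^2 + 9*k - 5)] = 4*(287*k^6 + 714*k^5 + 273*k^4 - 975*k^3 - 465*k^2 + 255*k + 170)/(343*k^9 - 294*k^8 - 1239*k^7 + 1483*k^6 + 1173*k^5 - 2316*k^4 + 336*k^3 + 1065*k^2 - 675*k + 125)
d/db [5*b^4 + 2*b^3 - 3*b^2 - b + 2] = 20*b^3 + 6*b^2 - 6*b - 1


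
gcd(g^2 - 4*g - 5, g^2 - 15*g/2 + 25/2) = g - 5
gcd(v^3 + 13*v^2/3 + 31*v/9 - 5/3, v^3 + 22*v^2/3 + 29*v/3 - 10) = v + 3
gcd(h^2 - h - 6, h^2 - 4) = h + 2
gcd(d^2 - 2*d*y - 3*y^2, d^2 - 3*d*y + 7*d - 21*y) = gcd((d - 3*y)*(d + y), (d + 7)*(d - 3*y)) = -d + 3*y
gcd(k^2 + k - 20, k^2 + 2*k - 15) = k + 5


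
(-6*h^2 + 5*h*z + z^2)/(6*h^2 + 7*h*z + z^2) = (-h + z)/(h + z)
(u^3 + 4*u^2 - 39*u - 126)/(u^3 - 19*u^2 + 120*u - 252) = (u^2 + 10*u + 21)/(u^2 - 13*u + 42)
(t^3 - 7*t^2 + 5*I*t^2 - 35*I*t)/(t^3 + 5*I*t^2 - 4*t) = (t^2 + t*(-7 + 5*I) - 35*I)/(t^2 + 5*I*t - 4)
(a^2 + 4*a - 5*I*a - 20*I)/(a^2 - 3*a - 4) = (a^2 + a*(4 - 5*I) - 20*I)/(a^2 - 3*a - 4)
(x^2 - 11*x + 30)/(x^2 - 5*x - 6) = (x - 5)/(x + 1)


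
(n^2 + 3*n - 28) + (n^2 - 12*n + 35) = 2*n^2 - 9*n + 7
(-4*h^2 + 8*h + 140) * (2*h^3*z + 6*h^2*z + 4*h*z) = -8*h^5*z - 8*h^4*z + 312*h^3*z + 872*h^2*z + 560*h*z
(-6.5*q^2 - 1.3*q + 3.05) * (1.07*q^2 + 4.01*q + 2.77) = -6.955*q^4 - 27.456*q^3 - 19.9545*q^2 + 8.6295*q + 8.4485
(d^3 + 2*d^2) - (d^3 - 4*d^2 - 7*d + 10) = 6*d^2 + 7*d - 10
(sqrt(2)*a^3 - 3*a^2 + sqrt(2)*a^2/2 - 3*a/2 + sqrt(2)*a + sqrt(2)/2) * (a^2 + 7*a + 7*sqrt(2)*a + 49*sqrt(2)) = sqrt(2)*a^5 + 15*sqrt(2)*a^4/2 + 11*a^4 - 33*sqrt(2)*a^3/2 + 165*a^3/2 - 150*sqrt(2)*a^2 + 105*a^2/2 - 70*sqrt(2)*a + 105*a + 49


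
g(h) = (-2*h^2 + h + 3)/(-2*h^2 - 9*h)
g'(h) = (1 - 4*h)/(-2*h^2 - 9*h) + (4*h + 9)*(-2*h^2 + h + 3)/(-2*h^2 - 9*h)^2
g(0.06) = -5.58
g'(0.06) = 92.82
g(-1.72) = -0.48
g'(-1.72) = 0.72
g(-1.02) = -0.01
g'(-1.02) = 0.71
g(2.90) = 0.25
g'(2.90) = 0.12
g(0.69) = -0.38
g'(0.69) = 0.87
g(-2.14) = -0.82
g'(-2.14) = 0.91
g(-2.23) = -0.91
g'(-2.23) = 0.97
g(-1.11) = -0.08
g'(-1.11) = 0.68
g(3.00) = 0.27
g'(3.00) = 0.12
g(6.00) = 0.50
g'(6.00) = 0.05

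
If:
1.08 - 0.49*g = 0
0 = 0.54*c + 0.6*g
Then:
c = -2.45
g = 2.20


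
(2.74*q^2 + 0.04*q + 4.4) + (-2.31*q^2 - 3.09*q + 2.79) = 0.43*q^2 - 3.05*q + 7.19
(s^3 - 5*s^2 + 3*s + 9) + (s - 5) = s^3 - 5*s^2 + 4*s + 4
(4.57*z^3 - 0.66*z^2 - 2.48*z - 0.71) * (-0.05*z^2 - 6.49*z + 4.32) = -0.2285*z^5 - 29.6263*z^4 + 24.1498*z^3 + 13.2795*z^2 - 6.1057*z - 3.0672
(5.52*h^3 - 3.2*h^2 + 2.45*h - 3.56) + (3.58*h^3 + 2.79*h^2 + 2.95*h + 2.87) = 9.1*h^3 - 0.41*h^2 + 5.4*h - 0.69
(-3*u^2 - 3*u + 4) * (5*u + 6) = -15*u^3 - 33*u^2 + 2*u + 24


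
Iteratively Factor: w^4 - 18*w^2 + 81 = (w + 3)*(w^3 - 3*w^2 - 9*w + 27) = (w - 3)*(w + 3)*(w^2 - 9) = (w - 3)*(w + 3)^2*(w - 3)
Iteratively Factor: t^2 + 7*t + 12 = (t + 3)*(t + 4)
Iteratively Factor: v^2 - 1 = (v + 1)*(v - 1)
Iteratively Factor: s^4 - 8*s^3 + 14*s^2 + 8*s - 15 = (s - 3)*(s^3 - 5*s^2 - s + 5) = (s - 5)*(s - 3)*(s^2 - 1) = (s - 5)*(s - 3)*(s + 1)*(s - 1)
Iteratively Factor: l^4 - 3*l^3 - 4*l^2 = (l - 4)*(l^3 + l^2) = (l - 4)*(l + 1)*(l^2) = l*(l - 4)*(l + 1)*(l)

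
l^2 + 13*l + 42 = (l + 6)*(l + 7)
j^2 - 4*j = j*(j - 4)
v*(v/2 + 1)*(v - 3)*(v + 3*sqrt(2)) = v^4/2 - v^3/2 + 3*sqrt(2)*v^3/2 - 3*v^2 - 3*sqrt(2)*v^2/2 - 9*sqrt(2)*v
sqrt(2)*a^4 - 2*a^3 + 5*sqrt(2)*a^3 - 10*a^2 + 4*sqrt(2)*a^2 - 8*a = a*(a + 4)*(a - sqrt(2))*(sqrt(2)*a + sqrt(2))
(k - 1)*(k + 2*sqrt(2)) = k^2 - k + 2*sqrt(2)*k - 2*sqrt(2)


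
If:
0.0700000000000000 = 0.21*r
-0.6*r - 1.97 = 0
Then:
No Solution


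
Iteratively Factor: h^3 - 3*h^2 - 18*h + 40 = (h + 4)*(h^2 - 7*h + 10) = (h - 5)*(h + 4)*(h - 2)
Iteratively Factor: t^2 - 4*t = (t - 4)*(t)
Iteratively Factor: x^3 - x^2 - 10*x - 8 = (x + 2)*(x^2 - 3*x - 4) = (x - 4)*(x + 2)*(x + 1)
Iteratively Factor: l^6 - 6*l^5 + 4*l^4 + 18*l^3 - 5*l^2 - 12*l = (l + 1)*(l^5 - 7*l^4 + 11*l^3 + 7*l^2 - 12*l) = (l + 1)^2*(l^4 - 8*l^3 + 19*l^2 - 12*l) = (l - 3)*(l + 1)^2*(l^3 - 5*l^2 + 4*l) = (l - 4)*(l - 3)*(l + 1)^2*(l^2 - l) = (l - 4)*(l - 3)*(l - 1)*(l + 1)^2*(l)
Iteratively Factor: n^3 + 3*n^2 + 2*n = (n)*(n^2 + 3*n + 2) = n*(n + 2)*(n + 1)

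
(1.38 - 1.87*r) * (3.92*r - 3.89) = -7.3304*r^2 + 12.6839*r - 5.3682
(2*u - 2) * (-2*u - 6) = -4*u^2 - 8*u + 12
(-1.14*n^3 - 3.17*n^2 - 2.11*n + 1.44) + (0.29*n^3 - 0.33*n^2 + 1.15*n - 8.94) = -0.85*n^3 - 3.5*n^2 - 0.96*n - 7.5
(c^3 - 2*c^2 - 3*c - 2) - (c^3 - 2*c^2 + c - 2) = -4*c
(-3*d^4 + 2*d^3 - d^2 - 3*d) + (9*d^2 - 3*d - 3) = -3*d^4 + 2*d^3 + 8*d^2 - 6*d - 3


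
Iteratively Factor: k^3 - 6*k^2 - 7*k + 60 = (k - 4)*(k^2 - 2*k - 15) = (k - 5)*(k - 4)*(k + 3)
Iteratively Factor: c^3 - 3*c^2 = (c - 3)*(c^2) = c*(c - 3)*(c)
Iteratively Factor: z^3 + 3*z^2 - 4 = (z - 1)*(z^2 + 4*z + 4) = (z - 1)*(z + 2)*(z + 2)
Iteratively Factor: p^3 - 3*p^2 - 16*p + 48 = (p - 3)*(p^2 - 16) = (p - 3)*(p + 4)*(p - 4)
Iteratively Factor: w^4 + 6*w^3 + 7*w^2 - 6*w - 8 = (w + 2)*(w^3 + 4*w^2 - w - 4) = (w - 1)*(w + 2)*(w^2 + 5*w + 4) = (w - 1)*(w + 1)*(w + 2)*(w + 4)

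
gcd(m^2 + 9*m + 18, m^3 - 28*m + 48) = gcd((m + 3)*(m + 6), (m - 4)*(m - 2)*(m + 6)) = m + 6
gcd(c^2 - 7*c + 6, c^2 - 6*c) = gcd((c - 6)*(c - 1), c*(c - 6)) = c - 6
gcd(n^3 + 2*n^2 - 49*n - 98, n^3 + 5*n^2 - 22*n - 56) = n^2 + 9*n + 14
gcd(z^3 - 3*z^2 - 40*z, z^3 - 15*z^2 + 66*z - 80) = z - 8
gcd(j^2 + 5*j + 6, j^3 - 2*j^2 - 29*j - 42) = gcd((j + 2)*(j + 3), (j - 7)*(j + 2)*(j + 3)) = j^2 + 5*j + 6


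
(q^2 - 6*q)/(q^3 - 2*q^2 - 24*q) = 1/(q + 4)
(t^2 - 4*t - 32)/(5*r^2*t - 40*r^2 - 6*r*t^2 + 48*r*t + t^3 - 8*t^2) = (t + 4)/(5*r^2 - 6*r*t + t^2)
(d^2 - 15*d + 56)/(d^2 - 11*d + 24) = (d - 7)/(d - 3)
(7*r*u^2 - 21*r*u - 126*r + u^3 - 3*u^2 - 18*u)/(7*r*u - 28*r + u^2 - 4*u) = (u^2 - 3*u - 18)/(u - 4)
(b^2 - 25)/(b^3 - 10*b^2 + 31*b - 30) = (b + 5)/(b^2 - 5*b + 6)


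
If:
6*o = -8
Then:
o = -4/3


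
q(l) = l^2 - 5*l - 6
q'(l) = 2*l - 5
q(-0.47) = -3.43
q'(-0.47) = -5.94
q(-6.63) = 71.11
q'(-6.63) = -18.26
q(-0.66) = -2.26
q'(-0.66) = -6.32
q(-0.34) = -4.18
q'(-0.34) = -5.68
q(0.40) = -7.84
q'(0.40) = -4.20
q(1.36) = -10.95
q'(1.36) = -2.28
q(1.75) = -11.69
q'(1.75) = -1.50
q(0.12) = -6.59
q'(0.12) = -4.76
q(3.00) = -12.00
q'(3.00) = 1.00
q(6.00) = 0.00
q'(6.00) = 7.00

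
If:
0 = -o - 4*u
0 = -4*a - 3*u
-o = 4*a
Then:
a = 0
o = 0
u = 0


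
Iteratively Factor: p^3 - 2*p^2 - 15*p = (p + 3)*(p^2 - 5*p) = (p - 5)*(p + 3)*(p)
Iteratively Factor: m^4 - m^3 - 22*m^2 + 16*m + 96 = (m - 4)*(m^3 + 3*m^2 - 10*m - 24) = (m - 4)*(m - 3)*(m^2 + 6*m + 8) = (m - 4)*(m - 3)*(m + 2)*(m + 4)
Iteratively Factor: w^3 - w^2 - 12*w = (w + 3)*(w^2 - 4*w) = (w - 4)*(w + 3)*(w)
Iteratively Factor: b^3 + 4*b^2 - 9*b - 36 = (b - 3)*(b^2 + 7*b + 12) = (b - 3)*(b + 4)*(b + 3)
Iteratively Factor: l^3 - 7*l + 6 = (l - 2)*(l^2 + 2*l - 3) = (l - 2)*(l - 1)*(l + 3)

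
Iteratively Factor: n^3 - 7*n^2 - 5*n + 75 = (n + 3)*(n^2 - 10*n + 25) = (n - 5)*(n + 3)*(n - 5)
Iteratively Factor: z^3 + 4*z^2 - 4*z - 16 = (z + 2)*(z^2 + 2*z - 8) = (z - 2)*(z + 2)*(z + 4)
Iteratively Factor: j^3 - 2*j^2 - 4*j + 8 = (j - 2)*(j^2 - 4) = (j - 2)*(j + 2)*(j - 2)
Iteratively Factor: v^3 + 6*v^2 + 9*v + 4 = (v + 1)*(v^2 + 5*v + 4) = (v + 1)*(v + 4)*(v + 1)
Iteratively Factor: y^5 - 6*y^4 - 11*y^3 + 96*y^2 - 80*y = (y - 1)*(y^4 - 5*y^3 - 16*y^2 + 80*y) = (y - 5)*(y - 1)*(y^3 - 16*y) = y*(y - 5)*(y - 1)*(y^2 - 16) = y*(y - 5)*(y - 1)*(y + 4)*(y - 4)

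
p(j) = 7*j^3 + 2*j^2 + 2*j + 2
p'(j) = 21*j^2 + 4*j + 2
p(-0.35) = 1.24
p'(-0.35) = 3.17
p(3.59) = 358.83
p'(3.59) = 287.01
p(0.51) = 4.47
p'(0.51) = 9.50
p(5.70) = 1374.73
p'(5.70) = 707.09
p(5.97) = 1574.66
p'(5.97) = 774.34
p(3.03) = 221.15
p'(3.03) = 206.92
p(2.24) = 95.19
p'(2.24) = 116.33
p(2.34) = 107.32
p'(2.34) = 126.35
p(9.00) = 5285.00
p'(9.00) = 1739.00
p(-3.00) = -175.00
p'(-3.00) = 179.00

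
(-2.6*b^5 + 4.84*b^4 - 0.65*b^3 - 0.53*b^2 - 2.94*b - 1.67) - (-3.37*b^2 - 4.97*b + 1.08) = -2.6*b^5 + 4.84*b^4 - 0.65*b^3 + 2.84*b^2 + 2.03*b - 2.75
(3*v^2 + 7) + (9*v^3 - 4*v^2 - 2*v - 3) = 9*v^3 - v^2 - 2*v + 4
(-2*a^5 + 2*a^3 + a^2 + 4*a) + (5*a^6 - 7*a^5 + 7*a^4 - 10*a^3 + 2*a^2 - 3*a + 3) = 5*a^6 - 9*a^5 + 7*a^4 - 8*a^3 + 3*a^2 + a + 3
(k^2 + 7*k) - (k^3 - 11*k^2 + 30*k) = -k^3 + 12*k^2 - 23*k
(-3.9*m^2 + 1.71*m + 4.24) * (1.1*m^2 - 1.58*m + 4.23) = -4.29*m^4 + 8.043*m^3 - 14.5348*m^2 + 0.5341*m + 17.9352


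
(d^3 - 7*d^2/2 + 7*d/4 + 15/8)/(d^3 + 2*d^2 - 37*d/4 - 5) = (d - 3/2)/(d + 4)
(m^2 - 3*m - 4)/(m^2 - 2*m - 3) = (m - 4)/(m - 3)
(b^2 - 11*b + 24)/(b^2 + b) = (b^2 - 11*b + 24)/(b*(b + 1))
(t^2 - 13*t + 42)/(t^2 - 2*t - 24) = (t - 7)/(t + 4)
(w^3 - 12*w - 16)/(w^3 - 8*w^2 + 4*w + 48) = (w + 2)/(w - 6)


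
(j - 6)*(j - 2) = j^2 - 8*j + 12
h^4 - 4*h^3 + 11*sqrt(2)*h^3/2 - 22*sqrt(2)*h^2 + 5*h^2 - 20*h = h*(h - 4)*(h + sqrt(2)/2)*(h + 5*sqrt(2))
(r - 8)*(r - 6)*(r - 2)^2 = r^4 - 18*r^3 + 108*r^2 - 248*r + 192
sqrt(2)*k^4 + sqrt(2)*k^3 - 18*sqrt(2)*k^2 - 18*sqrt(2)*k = k*(k - 3*sqrt(2))*(k + 3*sqrt(2))*(sqrt(2)*k + sqrt(2))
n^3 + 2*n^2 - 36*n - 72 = (n - 6)*(n + 2)*(n + 6)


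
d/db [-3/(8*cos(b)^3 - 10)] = -18*sin(b)*cos(b)^2/(4*cos(b)^3 - 5)^2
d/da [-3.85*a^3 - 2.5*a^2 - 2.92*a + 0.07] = -11.55*a^2 - 5.0*a - 2.92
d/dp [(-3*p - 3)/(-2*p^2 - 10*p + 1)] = 3*(2*p^2 + 10*p - 2*(p + 1)*(2*p + 5) - 1)/(2*p^2 + 10*p - 1)^2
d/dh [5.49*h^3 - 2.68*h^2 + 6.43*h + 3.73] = 16.47*h^2 - 5.36*h + 6.43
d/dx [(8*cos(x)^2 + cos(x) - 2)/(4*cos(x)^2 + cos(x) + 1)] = (4*sin(x)^2 - 32*cos(x) - 7)*sin(x)/(-4*sin(x)^2 + cos(x) + 5)^2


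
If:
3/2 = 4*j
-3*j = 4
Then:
No Solution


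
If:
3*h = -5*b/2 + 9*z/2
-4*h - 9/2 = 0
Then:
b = 9*z/5 + 27/20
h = -9/8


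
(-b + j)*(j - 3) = -b*j + 3*b + j^2 - 3*j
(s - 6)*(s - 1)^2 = s^3 - 8*s^2 + 13*s - 6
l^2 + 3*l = l*(l + 3)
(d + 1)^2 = d^2 + 2*d + 1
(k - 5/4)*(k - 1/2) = k^2 - 7*k/4 + 5/8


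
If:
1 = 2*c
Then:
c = 1/2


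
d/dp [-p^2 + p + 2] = 1 - 2*p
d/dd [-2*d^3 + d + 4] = 1 - 6*d^2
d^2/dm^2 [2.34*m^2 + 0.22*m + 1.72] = 4.68000000000000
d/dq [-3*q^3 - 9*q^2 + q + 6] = -9*q^2 - 18*q + 1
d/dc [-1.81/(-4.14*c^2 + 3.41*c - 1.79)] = (6.1721 - 14.9868*c)/(4.14*c^2 - 3.41*c + 1.79)^2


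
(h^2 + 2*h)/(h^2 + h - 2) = h/(h - 1)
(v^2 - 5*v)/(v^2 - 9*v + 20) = v/(v - 4)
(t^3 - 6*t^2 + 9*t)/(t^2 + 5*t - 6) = t*(t^2 - 6*t + 9)/(t^2 + 5*t - 6)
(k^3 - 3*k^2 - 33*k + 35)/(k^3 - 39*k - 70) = (k - 1)/(k + 2)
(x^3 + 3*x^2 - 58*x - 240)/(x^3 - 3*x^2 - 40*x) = (x + 6)/x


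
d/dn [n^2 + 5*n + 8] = 2*n + 5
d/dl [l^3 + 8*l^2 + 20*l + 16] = 3*l^2 + 16*l + 20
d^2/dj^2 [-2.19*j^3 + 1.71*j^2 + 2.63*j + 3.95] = 3.42 - 13.14*j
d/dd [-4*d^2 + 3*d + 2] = 3 - 8*d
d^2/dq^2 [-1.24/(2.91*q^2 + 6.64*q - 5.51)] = (21.000888*q^2 + 47.919552*q - 1.24*(5.82*q + 6.64)*(11.64*q + 13.28) - 39.764568)/(2.91*q^2 + 6.64*q - 5.51)^3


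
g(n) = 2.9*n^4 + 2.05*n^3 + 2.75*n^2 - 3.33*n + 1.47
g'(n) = 11.6*n^3 + 6.15*n^2 + 5.5*n - 3.33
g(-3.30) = 312.65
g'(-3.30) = -371.38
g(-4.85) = 1453.03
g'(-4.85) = -1208.72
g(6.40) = 5495.59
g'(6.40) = 3324.64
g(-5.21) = 1940.28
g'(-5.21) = -1505.53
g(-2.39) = 91.77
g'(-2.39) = -139.71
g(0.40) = 0.78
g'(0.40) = 0.60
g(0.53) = 1.01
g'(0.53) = 3.04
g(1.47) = 22.57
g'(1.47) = 54.89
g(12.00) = 64034.31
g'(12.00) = 20993.07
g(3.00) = 306.48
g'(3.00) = 381.72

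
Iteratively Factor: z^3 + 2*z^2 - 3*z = (z + 3)*(z^2 - z) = (z - 1)*(z + 3)*(z)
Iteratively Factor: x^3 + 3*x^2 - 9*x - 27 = (x + 3)*(x^2 - 9) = (x + 3)^2*(x - 3)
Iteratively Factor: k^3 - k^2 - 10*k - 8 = (k + 2)*(k^2 - 3*k - 4) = (k - 4)*(k + 2)*(k + 1)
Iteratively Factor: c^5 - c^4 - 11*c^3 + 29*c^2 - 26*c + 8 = (c - 1)*(c^4 - 11*c^2 + 18*c - 8) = (c - 2)*(c - 1)*(c^3 + 2*c^2 - 7*c + 4) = (c - 2)*(c - 1)^2*(c^2 + 3*c - 4) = (c - 2)*(c - 1)^2*(c + 4)*(c - 1)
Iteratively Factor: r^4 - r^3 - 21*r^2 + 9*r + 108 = (r - 3)*(r^3 + 2*r^2 - 15*r - 36) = (r - 3)*(r + 3)*(r^2 - r - 12) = (r - 3)*(r + 3)^2*(r - 4)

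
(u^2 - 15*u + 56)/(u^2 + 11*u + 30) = (u^2 - 15*u + 56)/(u^2 + 11*u + 30)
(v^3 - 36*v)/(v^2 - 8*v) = (v^2 - 36)/(v - 8)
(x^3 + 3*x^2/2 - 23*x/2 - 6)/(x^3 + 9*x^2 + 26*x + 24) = (2*x^2 - 5*x - 3)/(2*(x^2 + 5*x + 6))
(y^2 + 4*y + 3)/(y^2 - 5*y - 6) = (y + 3)/(y - 6)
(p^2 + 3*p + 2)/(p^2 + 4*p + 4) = (p + 1)/(p + 2)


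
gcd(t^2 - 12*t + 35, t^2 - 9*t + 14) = t - 7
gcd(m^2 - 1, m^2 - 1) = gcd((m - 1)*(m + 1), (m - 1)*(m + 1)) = m^2 - 1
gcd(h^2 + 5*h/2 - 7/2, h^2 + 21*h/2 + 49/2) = h + 7/2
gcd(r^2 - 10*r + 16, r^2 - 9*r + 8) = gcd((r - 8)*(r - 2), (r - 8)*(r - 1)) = r - 8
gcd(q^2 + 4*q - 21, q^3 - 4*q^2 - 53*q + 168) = q^2 + 4*q - 21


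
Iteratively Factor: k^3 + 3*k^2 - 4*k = (k - 1)*(k^2 + 4*k) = k*(k - 1)*(k + 4)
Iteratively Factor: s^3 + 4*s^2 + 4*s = (s + 2)*(s^2 + 2*s) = (s + 2)^2*(s)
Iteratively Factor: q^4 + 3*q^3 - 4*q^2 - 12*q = (q - 2)*(q^3 + 5*q^2 + 6*q) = q*(q - 2)*(q^2 + 5*q + 6) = q*(q - 2)*(q + 3)*(q + 2)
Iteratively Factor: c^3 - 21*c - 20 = (c - 5)*(c^2 + 5*c + 4) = (c - 5)*(c + 1)*(c + 4)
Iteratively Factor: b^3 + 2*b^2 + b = (b + 1)*(b^2 + b) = b*(b + 1)*(b + 1)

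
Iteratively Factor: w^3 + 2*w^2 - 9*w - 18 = (w + 2)*(w^2 - 9) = (w + 2)*(w + 3)*(w - 3)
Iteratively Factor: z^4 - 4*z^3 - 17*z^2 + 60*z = (z - 3)*(z^3 - z^2 - 20*z) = z*(z - 3)*(z^2 - z - 20) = z*(z - 5)*(z - 3)*(z + 4)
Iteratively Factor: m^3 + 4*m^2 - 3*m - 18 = (m + 3)*(m^2 + m - 6) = (m - 2)*(m + 3)*(m + 3)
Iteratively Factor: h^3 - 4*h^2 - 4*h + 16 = (h + 2)*(h^2 - 6*h + 8) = (h - 2)*(h + 2)*(h - 4)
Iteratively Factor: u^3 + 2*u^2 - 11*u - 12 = (u - 3)*(u^2 + 5*u + 4) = (u - 3)*(u + 4)*(u + 1)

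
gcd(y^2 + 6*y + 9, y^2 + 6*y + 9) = y^2 + 6*y + 9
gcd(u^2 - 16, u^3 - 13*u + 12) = u + 4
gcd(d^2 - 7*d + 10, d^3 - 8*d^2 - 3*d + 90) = d - 5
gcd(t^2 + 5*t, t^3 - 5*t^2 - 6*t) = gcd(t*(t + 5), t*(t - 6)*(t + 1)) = t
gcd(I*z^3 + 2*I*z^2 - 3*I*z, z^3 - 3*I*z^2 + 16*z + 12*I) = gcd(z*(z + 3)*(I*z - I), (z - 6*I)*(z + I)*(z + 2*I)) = 1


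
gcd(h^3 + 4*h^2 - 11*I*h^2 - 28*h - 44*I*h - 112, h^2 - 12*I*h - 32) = h - 4*I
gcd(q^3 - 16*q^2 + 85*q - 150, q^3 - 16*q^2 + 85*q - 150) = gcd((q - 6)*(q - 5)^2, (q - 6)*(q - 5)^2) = q^3 - 16*q^2 + 85*q - 150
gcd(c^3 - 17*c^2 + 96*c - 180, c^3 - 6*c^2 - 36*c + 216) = c^2 - 12*c + 36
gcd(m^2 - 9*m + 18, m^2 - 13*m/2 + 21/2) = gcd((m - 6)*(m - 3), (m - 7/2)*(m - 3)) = m - 3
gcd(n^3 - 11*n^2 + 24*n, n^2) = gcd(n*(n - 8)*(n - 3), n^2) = n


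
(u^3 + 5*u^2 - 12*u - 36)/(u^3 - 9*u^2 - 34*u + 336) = (u^2 - u - 6)/(u^2 - 15*u + 56)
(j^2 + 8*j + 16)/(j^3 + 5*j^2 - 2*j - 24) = (j + 4)/(j^2 + j - 6)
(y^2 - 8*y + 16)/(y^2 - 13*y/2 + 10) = 2*(y - 4)/(2*y - 5)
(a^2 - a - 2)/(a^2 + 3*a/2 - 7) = 2*(a + 1)/(2*a + 7)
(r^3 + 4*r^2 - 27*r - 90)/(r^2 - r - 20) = (r^2 + 9*r + 18)/(r + 4)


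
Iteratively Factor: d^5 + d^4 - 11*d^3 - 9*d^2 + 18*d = (d + 2)*(d^4 - d^3 - 9*d^2 + 9*d) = (d + 2)*(d + 3)*(d^3 - 4*d^2 + 3*d) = (d - 1)*(d + 2)*(d + 3)*(d^2 - 3*d) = d*(d - 1)*(d + 2)*(d + 3)*(d - 3)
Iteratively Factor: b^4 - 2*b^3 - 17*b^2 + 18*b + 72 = (b + 3)*(b^3 - 5*b^2 - 2*b + 24) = (b - 4)*(b + 3)*(b^2 - b - 6) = (b - 4)*(b + 2)*(b + 3)*(b - 3)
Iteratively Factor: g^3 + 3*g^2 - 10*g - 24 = (g + 4)*(g^2 - g - 6) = (g - 3)*(g + 4)*(g + 2)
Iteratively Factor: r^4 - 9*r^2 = (r)*(r^3 - 9*r) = r*(r - 3)*(r^2 + 3*r) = r*(r - 3)*(r + 3)*(r)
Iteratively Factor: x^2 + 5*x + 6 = (x + 2)*(x + 3)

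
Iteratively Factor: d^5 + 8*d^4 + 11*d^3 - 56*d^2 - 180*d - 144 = (d - 3)*(d^4 + 11*d^3 + 44*d^2 + 76*d + 48) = (d - 3)*(d + 4)*(d^3 + 7*d^2 + 16*d + 12) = (d - 3)*(d + 2)*(d + 4)*(d^2 + 5*d + 6) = (d - 3)*(d + 2)^2*(d + 4)*(d + 3)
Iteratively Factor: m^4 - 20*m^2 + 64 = (m - 2)*(m^3 + 2*m^2 - 16*m - 32) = (m - 2)*(m + 2)*(m^2 - 16) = (m - 2)*(m + 2)*(m + 4)*(m - 4)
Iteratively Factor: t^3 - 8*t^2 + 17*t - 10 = (t - 1)*(t^2 - 7*t + 10) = (t - 5)*(t - 1)*(t - 2)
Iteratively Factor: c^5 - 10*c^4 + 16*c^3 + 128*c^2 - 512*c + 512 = (c + 4)*(c^4 - 14*c^3 + 72*c^2 - 160*c + 128) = (c - 2)*(c + 4)*(c^3 - 12*c^2 + 48*c - 64) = (c - 4)*(c - 2)*(c + 4)*(c^2 - 8*c + 16) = (c - 4)^2*(c - 2)*(c + 4)*(c - 4)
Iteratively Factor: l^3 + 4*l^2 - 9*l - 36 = (l + 3)*(l^2 + l - 12) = (l + 3)*(l + 4)*(l - 3)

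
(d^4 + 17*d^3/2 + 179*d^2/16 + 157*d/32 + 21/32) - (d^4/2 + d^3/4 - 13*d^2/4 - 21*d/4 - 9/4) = d^4/2 + 33*d^3/4 + 231*d^2/16 + 325*d/32 + 93/32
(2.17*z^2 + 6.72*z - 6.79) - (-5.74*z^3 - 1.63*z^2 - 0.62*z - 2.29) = 5.74*z^3 + 3.8*z^2 + 7.34*z - 4.5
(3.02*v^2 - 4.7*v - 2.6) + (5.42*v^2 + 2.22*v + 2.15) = 8.44*v^2 - 2.48*v - 0.45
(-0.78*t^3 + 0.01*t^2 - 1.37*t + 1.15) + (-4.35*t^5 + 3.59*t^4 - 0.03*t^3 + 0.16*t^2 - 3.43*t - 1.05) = -4.35*t^5 + 3.59*t^4 - 0.81*t^3 + 0.17*t^2 - 4.8*t + 0.0999999999999999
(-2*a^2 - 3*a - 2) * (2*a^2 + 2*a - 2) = -4*a^4 - 10*a^3 - 6*a^2 + 2*a + 4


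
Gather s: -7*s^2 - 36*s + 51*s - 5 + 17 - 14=-7*s^2 + 15*s - 2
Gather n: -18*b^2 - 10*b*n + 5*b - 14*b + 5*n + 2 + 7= -18*b^2 - 9*b + n*(5 - 10*b) + 9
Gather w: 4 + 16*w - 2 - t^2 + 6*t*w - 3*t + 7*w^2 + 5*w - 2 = -t^2 - 3*t + 7*w^2 + w*(6*t + 21)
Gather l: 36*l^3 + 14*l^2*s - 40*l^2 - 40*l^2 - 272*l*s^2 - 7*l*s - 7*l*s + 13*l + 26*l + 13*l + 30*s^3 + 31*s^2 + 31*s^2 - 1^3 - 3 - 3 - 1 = 36*l^3 + l^2*(14*s - 80) + l*(-272*s^2 - 14*s + 52) + 30*s^3 + 62*s^2 - 8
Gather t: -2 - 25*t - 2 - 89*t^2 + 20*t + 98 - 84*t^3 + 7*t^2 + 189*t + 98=-84*t^3 - 82*t^2 + 184*t + 192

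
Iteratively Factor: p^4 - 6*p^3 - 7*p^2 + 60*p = (p + 3)*(p^3 - 9*p^2 + 20*p) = (p - 4)*(p + 3)*(p^2 - 5*p) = p*(p - 4)*(p + 3)*(p - 5)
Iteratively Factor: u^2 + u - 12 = (u - 3)*(u + 4)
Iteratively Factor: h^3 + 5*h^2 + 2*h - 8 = (h + 4)*(h^2 + h - 2) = (h + 2)*(h + 4)*(h - 1)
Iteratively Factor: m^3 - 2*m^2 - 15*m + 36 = (m - 3)*(m^2 + m - 12) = (m - 3)*(m + 4)*(m - 3)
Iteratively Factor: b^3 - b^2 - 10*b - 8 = (b - 4)*(b^2 + 3*b + 2) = (b - 4)*(b + 2)*(b + 1)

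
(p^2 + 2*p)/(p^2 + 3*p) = (p + 2)/(p + 3)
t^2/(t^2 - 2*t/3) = 3*t/(3*t - 2)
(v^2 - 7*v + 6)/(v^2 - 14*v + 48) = (v - 1)/(v - 8)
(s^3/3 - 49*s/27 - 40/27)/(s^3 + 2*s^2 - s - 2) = (s^2/3 - s/3 - 40/27)/(s^2 + s - 2)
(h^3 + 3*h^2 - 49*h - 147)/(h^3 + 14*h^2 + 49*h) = (h^2 - 4*h - 21)/(h*(h + 7))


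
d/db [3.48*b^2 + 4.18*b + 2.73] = 6.96*b + 4.18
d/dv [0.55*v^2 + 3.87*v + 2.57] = 1.1*v + 3.87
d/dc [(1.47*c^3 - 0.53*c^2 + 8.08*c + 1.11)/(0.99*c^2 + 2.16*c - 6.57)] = (1.4553*c^4 + 6.3504*c^3 - 38.1177*c^2 + 4.7664*c - 55.4832)/(0.9801*c^4 + 4.2768*c^3 - 8.343*c^2 - 28.3824*c + 43.1649)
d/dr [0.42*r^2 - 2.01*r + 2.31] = 0.84*r - 2.01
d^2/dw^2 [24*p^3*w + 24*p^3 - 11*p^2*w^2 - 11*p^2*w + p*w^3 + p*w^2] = 2*p*(-11*p + 3*w + 1)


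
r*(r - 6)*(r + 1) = r^3 - 5*r^2 - 6*r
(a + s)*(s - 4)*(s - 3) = a*s^2 - 7*a*s + 12*a + s^3 - 7*s^2 + 12*s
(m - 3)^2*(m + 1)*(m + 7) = m^4 + 2*m^3 - 32*m^2 + 30*m + 63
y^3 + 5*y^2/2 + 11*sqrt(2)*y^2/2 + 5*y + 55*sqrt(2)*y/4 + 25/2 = (y + 5/2)*(y + sqrt(2)/2)*(y + 5*sqrt(2))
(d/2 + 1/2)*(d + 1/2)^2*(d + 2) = d^4/2 + 2*d^3 + 21*d^2/8 + 11*d/8 + 1/4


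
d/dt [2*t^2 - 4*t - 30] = 4*t - 4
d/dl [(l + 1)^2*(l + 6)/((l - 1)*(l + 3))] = (l^4 + 4*l^3 - 6*l^2 - 60*l - 51)/(l^4 + 4*l^3 - 2*l^2 - 12*l + 9)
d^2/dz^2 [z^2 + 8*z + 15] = 2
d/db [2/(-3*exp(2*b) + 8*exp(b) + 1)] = (12*exp(b) - 16)*exp(b)/(-3*exp(2*b) + 8*exp(b) + 1)^2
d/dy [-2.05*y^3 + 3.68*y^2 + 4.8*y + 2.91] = -6.15*y^2 + 7.36*y + 4.8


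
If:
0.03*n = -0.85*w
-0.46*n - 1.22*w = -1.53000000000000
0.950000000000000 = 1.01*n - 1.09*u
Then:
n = 3.67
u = 2.53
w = -0.13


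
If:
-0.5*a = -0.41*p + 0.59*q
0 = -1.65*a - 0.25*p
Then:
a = -0.184029943855271*q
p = 1.21459762944479*q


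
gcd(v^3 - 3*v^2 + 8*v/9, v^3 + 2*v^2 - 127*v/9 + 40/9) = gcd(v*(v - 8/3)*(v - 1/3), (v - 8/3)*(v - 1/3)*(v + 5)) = v^2 - 3*v + 8/9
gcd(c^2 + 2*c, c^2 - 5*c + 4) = 1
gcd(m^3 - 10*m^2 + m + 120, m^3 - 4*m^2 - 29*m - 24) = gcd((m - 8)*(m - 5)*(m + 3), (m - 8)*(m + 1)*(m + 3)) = m^2 - 5*m - 24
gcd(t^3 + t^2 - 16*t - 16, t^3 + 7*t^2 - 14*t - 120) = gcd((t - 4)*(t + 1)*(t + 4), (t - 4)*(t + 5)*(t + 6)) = t - 4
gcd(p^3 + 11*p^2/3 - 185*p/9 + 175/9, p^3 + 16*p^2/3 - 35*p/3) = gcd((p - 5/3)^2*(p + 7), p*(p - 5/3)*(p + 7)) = p^2 + 16*p/3 - 35/3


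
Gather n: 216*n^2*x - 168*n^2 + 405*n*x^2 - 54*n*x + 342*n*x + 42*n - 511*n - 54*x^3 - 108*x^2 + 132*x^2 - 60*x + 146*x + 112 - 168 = n^2*(216*x - 168) + n*(405*x^2 + 288*x - 469) - 54*x^3 + 24*x^2 + 86*x - 56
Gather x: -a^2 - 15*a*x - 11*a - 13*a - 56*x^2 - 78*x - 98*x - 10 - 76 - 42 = -a^2 - 24*a - 56*x^2 + x*(-15*a - 176) - 128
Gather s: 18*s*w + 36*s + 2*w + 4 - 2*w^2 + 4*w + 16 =s*(18*w + 36) - 2*w^2 + 6*w + 20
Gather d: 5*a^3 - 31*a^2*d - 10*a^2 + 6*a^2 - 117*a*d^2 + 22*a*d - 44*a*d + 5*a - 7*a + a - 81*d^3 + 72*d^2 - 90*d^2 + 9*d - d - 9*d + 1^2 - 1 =5*a^3 - 4*a^2 - a - 81*d^3 + d^2*(-117*a - 18) + d*(-31*a^2 - 22*a - 1)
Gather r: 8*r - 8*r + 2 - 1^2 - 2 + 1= 0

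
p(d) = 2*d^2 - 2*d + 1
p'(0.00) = -2.00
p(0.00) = 1.00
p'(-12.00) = -50.00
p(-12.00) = 313.00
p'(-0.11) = -2.44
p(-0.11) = 1.24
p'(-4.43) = -19.72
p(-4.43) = 49.11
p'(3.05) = 10.20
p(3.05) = 13.50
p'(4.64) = 16.56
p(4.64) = 34.78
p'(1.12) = 2.48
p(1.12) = 1.27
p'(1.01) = 2.04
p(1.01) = 1.02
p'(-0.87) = -5.48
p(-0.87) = 4.25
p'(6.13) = 22.52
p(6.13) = 63.89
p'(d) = 4*d - 2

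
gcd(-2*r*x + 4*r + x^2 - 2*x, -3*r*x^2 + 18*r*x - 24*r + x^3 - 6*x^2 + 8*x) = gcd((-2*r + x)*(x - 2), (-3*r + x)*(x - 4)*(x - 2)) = x - 2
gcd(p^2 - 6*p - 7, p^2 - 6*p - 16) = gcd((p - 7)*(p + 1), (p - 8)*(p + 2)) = 1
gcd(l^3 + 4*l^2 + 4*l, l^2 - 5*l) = l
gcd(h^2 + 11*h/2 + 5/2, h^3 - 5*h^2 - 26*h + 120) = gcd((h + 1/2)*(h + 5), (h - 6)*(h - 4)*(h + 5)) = h + 5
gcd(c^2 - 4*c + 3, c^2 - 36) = 1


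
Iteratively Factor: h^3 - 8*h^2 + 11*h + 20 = (h + 1)*(h^2 - 9*h + 20) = (h - 5)*(h + 1)*(h - 4)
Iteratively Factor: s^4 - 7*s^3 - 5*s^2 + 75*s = (s - 5)*(s^3 - 2*s^2 - 15*s) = (s - 5)*(s + 3)*(s^2 - 5*s) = (s - 5)^2*(s + 3)*(s)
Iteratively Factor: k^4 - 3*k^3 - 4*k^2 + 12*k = (k)*(k^3 - 3*k^2 - 4*k + 12) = k*(k - 3)*(k^2 - 4) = k*(k - 3)*(k + 2)*(k - 2)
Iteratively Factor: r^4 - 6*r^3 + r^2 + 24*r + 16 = (r - 4)*(r^3 - 2*r^2 - 7*r - 4) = (r - 4)*(r + 1)*(r^2 - 3*r - 4) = (r - 4)^2*(r + 1)*(r + 1)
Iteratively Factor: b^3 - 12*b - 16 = (b + 2)*(b^2 - 2*b - 8) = (b + 2)^2*(b - 4)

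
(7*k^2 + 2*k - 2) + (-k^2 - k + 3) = 6*k^2 + k + 1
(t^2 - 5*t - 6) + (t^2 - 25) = 2*t^2 - 5*t - 31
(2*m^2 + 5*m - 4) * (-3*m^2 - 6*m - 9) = -6*m^4 - 27*m^3 - 36*m^2 - 21*m + 36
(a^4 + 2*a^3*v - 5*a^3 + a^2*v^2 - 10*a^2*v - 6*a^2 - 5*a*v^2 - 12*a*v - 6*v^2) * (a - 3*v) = a^5 - a^4*v - 5*a^4 - 5*a^3*v^2 + 5*a^3*v - 6*a^3 - 3*a^2*v^3 + 25*a^2*v^2 + 6*a^2*v + 15*a*v^3 + 30*a*v^2 + 18*v^3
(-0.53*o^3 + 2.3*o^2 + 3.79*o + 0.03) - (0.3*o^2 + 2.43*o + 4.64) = -0.53*o^3 + 2.0*o^2 + 1.36*o - 4.61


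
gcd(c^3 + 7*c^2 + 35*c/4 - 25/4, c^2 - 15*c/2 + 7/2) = c - 1/2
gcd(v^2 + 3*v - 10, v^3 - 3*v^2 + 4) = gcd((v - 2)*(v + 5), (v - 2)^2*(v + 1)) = v - 2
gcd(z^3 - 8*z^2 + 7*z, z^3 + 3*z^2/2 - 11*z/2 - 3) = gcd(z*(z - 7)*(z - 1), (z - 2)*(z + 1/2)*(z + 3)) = 1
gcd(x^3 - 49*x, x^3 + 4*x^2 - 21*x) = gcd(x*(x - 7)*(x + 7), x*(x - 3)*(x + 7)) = x^2 + 7*x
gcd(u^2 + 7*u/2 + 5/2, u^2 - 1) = u + 1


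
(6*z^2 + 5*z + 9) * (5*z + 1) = 30*z^3 + 31*z^2 + 50*z + 9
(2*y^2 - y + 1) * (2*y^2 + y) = 4*y^4 + y^2 + y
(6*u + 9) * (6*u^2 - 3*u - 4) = 36*u^3 + 36*u^2 - 51*u - 36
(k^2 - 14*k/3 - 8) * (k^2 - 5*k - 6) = k^4 - 29*k^3/3 + 28*k^2/3 + 68*k + 48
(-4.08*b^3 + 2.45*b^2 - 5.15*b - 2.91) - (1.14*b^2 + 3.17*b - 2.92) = -4.08*b^3 + 1.31*b^2 - 8.32*b + 0.00999999999999979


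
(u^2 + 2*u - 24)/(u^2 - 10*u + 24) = (u + 6)/(u - 6)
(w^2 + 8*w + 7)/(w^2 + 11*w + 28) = (w + 1)/(w + 4)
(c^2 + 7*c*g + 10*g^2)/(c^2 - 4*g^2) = (c + 5*g)/(c - 2*g)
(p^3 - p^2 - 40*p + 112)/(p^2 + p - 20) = (p^2 + 3*p - 28)/(p + 5)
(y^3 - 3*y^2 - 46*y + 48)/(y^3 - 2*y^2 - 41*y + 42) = (y - 8)/(y - 7)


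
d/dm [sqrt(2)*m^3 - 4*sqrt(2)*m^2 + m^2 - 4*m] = 3*sqrt(2)*m^2 - 8*sqrt(2)*m + 2*m - 4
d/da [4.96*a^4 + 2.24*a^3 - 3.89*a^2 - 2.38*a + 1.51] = 19.84*a^3 + 6.72*a^2 - 7.78*a - 2.38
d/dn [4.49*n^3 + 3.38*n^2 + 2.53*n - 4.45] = 13.47*n^2 + 6.76*n + 2.53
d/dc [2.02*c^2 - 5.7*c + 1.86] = 4.04*c - 5.7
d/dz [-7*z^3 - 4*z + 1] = -21*z^2 - 4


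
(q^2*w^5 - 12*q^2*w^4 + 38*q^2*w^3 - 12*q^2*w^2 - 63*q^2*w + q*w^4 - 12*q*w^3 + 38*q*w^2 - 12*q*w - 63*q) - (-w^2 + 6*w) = q^2*w^5 - 12*q^2*w^4 + 38*q^2*w^3 - 12*q^2*w^2 - 63*q^2*w + q*w^4 - 12*q*w^3 + 38*q*w^2 - 12*q*w - 63*q + w^2 - 6*w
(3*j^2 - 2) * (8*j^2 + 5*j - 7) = 24*j^4 + 15*j^3 - 37*j^2 - 10*j + 14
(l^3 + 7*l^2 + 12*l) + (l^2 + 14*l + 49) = l^3 + 8*l^2 + 26*l + 49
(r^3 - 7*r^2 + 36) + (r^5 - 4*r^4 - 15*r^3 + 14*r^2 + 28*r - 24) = r^5 - 4*r^4 - 14*r^3 + 7*r^2 + 28*r + 12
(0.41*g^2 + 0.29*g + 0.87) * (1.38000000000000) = 0.5658*g^2 + 0.4002*g + 1.2006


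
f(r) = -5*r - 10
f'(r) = -5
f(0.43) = -12.15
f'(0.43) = -5.00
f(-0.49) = -7.55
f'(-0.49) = -5.00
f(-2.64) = 3.20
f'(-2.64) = -5.00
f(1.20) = -16.00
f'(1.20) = -5.00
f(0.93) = -14.65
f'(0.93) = -5.00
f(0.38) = -11.90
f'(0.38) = -5.00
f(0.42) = -12.10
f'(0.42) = -5.00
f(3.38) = -26.90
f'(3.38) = -5.00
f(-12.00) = 50.00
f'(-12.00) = -5.00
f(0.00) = -10.00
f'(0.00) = -5.00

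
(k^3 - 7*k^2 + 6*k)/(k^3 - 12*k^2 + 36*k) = (k - 1)/(k - 6)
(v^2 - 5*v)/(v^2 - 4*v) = (v - 5)/(v - 4)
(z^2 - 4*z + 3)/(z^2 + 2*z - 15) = (z - 1)/(z + 5)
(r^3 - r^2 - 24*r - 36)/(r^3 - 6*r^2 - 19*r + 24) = (r^2 - 4*r - 12)/(r^2 - 9*r + 8)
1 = 1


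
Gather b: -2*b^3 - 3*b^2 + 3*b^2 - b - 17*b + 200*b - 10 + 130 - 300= -2*b^3 + 182*b - 180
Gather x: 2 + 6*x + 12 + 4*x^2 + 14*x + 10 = 4*x^2 + 20*x + 24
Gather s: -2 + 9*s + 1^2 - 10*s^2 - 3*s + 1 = -10*s^2 + 6*s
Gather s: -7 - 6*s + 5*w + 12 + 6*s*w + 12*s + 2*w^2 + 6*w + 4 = s*(6*w + 6) + 2*w^2 + 11*w + 9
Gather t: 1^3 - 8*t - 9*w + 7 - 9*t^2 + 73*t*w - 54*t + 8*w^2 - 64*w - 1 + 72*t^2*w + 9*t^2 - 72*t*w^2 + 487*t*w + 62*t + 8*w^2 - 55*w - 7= 72*t^2*w + t*(-72*w^2 + 560*w) + 16*w^2 - 128*w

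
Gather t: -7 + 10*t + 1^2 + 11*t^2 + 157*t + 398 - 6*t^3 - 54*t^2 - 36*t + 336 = -6*t^3 - 43*t^2 + 131*t + 728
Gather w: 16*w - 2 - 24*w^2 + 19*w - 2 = -24*w^2 + 35*w - 4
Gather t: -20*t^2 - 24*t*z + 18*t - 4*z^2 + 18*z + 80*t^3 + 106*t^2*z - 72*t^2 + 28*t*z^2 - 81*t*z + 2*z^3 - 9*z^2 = 80*t^3 + t^2*(106*z - 92) + t*(28*z^2 - 105*z + 18) + 2*z^3 - 13*z^2 + 18*z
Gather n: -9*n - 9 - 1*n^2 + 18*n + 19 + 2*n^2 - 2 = n^2 + 9*n + 8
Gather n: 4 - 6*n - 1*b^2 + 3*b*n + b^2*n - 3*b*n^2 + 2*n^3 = -b^2 - 3*b*n^2 + 2*n^3 + n*(b^2 + 3*b - 6) + 4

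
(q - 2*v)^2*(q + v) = q^3 - 3*q^2*v + 4*v^3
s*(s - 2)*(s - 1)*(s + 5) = s^4 + 2*s^3 - 13*s^2 + 10*s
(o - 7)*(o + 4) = o^2 - 3*o - 28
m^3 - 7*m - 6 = (m - 3)*(m + 1)*(m + 2)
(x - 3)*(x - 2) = x^2 - 5*x + 6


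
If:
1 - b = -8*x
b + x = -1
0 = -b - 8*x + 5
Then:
No Solution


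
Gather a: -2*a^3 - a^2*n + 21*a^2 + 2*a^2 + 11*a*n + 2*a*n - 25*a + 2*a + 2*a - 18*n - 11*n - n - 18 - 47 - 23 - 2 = -2*a^3 + a^2*(23 - n) + a*(13*n - 21) - 30*n - 90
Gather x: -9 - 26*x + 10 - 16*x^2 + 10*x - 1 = -16*x^2 - 16*x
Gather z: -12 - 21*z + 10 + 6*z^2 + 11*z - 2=6*z^2 - 10*z - 4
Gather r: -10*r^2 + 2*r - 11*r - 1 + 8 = -10*r^2 - 9*r + 7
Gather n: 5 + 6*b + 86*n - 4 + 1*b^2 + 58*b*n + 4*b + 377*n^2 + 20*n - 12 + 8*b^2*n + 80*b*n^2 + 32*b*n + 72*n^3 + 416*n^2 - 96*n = b^2 + 10*b + 72*n^3 + n^2*(80*b + 793) + n*(8*b^2 + 90*b + 10) - 11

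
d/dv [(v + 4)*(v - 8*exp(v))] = v - (v + 4)*(8*exp(v) - 1) - 8*exp(v)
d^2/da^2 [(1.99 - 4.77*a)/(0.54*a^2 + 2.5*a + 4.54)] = (-(1.08*a + 2.5)*(2.16*a + 5.0)*(4.77*a - 1.99) + (15.4548*a + 21.7008)*(0.54*a^2 + 2.5*a + 4.54))/(0.54*a^2 + 2.5*a + 4.54)^3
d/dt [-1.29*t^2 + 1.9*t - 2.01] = 1.9 - 2.58*t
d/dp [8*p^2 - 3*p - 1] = 16*p - 3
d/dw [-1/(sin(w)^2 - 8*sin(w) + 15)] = 2*(sin(w) - 4)*cos(w)/(sin(w)^2 - 8*sin(w) + 15)^2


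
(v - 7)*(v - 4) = v^2 - 11*v + 28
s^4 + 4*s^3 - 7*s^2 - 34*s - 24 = (s - 3)*(s + 1)*(s + 2)*(s + 4)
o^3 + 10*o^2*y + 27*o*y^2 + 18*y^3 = (o + y)*(o + 3*y)*(o + 6*y)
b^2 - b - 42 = (b - 7)*(b + 6)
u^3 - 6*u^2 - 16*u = u*(u - 8)*(u + 2)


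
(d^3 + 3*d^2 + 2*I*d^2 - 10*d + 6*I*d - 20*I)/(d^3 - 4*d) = (d^2 + d*(5 + 2*I) + 10*I)/(d*(d + 2))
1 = 1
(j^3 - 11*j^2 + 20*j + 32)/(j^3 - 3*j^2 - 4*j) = (j - 8)/j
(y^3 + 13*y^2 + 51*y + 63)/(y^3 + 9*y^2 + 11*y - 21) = (y + 3)/(y - 1)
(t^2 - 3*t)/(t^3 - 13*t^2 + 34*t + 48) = t*(t - 3)/(t^3 - 13*t^2 + 34*t + 48)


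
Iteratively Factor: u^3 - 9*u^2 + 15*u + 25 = (u - 5)*(u^2 - 4*u - 5) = (u - 5)*(u + 1)*(u - 5)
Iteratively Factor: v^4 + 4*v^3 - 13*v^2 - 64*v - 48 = (v + 3)*(v^3 + v^2 - 16*v - 16) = (v + 3)*(v + 4)*(v^2 - 3*v - 4) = (v + 1)*(v + 3)*(v + 4)*(v - 4)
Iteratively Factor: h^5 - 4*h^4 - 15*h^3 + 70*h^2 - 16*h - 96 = (h - 3)*(h^4 - h^3 - 18*h^2 + 16*h + 32) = (h - 3)*(h - 2)*(h^3 + h^2 - 16*h - 16) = (h - 4)*(h - 3)*(h - 2)*(h^2 + 5*h + 4) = (h - 4)*(h - 3)*(h - 2)*(h + 4)*(h + 1)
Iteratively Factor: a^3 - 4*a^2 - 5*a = (a)*(a^2 - 4*a - 5) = a*(a - 5)*(a + 1)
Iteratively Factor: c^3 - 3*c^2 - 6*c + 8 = (c - 1)*(c^2 - 2*c - 8) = (c - 1)*(c + 2)*(c - 4)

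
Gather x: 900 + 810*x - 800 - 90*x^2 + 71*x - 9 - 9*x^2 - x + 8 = -99*x^2 + 880*x + 99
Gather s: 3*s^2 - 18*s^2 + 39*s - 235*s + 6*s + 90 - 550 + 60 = -15*s^2 - 190*s - 400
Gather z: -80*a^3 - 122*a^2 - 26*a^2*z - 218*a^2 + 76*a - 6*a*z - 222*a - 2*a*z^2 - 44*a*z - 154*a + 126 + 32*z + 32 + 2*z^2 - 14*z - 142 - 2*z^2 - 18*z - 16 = -80*a^3 - 340*a^2 - 2*a*z^2 - 300*a + z*(-26*a^2 - 50*a)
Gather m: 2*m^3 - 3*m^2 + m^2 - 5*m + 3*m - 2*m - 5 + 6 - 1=2*m^3 - 2*m^2 - 4*m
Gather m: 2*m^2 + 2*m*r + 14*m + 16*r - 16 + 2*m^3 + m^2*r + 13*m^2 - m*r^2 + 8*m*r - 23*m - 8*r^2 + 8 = 2*m^3 + m^2*(r + 15) + m*(-r^2 + 10*r - 9) - 8*r^2 + 16*r - 8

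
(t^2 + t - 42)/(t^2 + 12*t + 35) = (t - 6)/(t + 5)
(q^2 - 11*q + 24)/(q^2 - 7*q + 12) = (q - 8)/(q - 4)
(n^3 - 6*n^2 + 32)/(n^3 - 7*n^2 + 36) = (n^2 - 8*n + 16)/(n^2 - 9*n + 18)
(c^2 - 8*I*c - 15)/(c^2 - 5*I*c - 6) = (c - 5*I)/(c - 2*I)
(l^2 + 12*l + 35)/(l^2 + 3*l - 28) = (l + 5)/(l - 4)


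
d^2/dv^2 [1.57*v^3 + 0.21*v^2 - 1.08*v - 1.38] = 9.42*v + 0.42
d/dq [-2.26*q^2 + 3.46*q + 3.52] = 3.46 - 4.52*q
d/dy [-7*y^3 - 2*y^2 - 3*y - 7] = -21*y^2 - 4*y - 3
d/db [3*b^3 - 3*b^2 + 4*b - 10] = 9*b^2 - 6*b + 4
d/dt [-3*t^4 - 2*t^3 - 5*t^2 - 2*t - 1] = -12*t^3 - 6*t^2 - 10*t - 2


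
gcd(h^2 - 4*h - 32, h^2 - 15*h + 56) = h - 8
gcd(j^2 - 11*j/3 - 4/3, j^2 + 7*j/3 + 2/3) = j + 1/3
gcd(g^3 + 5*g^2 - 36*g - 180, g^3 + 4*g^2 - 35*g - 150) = g^2 - g - 30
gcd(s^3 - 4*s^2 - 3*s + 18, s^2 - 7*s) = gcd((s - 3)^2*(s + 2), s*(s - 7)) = 1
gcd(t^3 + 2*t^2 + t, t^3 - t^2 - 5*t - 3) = t^2 + 2*t + 1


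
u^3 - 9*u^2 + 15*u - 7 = (u - 7)*(u - 1)^2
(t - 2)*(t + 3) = t^2 + t - 6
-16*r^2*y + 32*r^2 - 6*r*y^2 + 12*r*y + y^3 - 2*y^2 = (-8*r + y)*(2*r + y)*(y - 2)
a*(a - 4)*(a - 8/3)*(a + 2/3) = a^4 - 6*a^3 + 56*a^2/9 + 64*a/9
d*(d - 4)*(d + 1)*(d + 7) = d^4 + 4*d^3 - 25*d^2 - 28*d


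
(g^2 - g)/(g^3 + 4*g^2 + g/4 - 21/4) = 4*g/(4*g^2 + 20*g + 21)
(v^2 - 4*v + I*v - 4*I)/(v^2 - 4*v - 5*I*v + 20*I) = (v + I)/(v - 5*I)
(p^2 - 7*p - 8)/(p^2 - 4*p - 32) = (p + 1)/(p + 4)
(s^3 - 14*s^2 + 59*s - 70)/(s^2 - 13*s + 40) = (s^2 - 9*s + 14)/(s - 8)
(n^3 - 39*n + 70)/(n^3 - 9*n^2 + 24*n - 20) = (n + 7)/(n - 2)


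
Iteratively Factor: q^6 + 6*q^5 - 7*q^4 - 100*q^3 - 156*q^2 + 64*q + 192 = (q - 4)*(q^5 + 10*q^4 + 33*q^3 + 32*q^2 - 28*q - 48) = (q - 4)*(q + 2)*(q^4 + 8*q^3 + 17*q^2 - 2*q - 24) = (q - 4)*(q - 1)*(q + 2)*(q^3 + 9*q^2 + 26*q + 24) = (q - 4)*(q - 1)*(q + 2)*(q + 3)*(q^2 + 6*q + 8) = (q - 4)*(q - 1)*(q + 2)^2*(q + 3)*(q + 4)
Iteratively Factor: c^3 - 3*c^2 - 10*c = (c + 2)*(c^2 - 5*c) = (c - 5)*(c + 2)*(c)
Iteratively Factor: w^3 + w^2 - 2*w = (w - 1)*(w^2 + 2*w) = w*(w - 1)*(w + 2)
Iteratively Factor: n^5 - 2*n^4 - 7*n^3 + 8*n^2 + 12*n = (n + 2)*(n^4 - 4*n^3 + n^2 + 6*n) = (n + 1)*(n + 2)*(n^3 - 5*n^2 + 6*n) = n*(n + 1)*(n + 2)*(n^2 - 5*n + 6) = n*(n - 2)*(n + 1)*(n + 2)*(n - 3)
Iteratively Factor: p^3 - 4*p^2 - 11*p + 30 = (p - 2)*(p^2 - 2*p - 15) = (p - 2)*(p + 3)*(p - 5)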